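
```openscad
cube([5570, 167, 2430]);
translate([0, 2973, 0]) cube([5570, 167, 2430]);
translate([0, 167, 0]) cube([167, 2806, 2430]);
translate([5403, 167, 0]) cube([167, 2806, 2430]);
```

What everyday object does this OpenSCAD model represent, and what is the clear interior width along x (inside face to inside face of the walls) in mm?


A house (or room) frame. The interior width is 5236 mm.

Four 2430 mm walls enclosing a rectangle with no floor or roof — a room or house frame. Outside width is 5570 mm and wall thickness is 167 mm, so the interior width is 5570 − 2 × 167 = 5236 mm.


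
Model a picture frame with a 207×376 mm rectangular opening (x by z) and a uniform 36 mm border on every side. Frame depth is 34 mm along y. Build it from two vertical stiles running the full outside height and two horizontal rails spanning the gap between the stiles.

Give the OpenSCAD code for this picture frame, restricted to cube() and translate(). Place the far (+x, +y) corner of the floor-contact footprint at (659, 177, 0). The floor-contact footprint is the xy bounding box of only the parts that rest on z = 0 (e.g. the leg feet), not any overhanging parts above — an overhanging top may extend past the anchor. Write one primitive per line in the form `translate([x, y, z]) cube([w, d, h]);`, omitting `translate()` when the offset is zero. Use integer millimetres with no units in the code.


translate([380, 143, 0]) cube([36, 34, 448]);
translate([623, 143, 0]) cube([36, 34, 448]);
translate([416, 143, 0]) cube([207, 34, 36]);
translate([416, 143, 412]) cube([207, 34, 36]);


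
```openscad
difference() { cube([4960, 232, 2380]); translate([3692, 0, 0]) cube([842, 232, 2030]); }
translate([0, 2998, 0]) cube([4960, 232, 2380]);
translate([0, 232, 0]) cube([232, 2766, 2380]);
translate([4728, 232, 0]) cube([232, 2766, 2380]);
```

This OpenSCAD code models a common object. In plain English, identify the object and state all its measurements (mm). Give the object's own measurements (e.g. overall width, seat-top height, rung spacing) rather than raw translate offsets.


A single room: four walls, each 2380 mm tall and 232 mm thick, enclosing an outside footprint 4960×3230 mm (x × y), no floor or roof. The front and back walls (−y and +y sides) run the full x-width; the side walls fit between their inner faces. A door opening 842 mm wide and 2030 mm tall is cut through the front wall from the floor up, its −x edge 3692 mm from the wall's −x end.


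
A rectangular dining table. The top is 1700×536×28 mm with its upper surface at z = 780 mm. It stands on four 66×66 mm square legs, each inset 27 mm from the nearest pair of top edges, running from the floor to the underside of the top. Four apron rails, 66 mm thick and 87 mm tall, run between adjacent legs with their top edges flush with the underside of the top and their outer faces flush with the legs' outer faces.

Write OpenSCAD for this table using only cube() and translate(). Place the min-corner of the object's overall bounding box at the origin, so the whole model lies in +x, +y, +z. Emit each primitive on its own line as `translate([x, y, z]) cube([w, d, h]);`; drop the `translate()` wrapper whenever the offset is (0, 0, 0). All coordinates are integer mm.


// leg_h = 780 - 28 = 752
// apron z = 752 - 87 = 665
translate([0, 0, 752]) cube([1700, 536, 28]);
translate([27, 27, 0]) cube([66, 66, 752]);
translate([1607, 27, 0]) cube([66, 66, 752]);
translate([27, 443, 0]) cube([66, 66, 752]);
translate([1607, 443, 0]) cube([66, 66, 752]);
translate([93, 27, 665]) cube([1514, 66, 87]);
translate([93, 443, 665]) cube([1514, 66, 87]);
translate([27, 93, 665]) cube([66, 350, 87]);
translate([1607, 93, 665]) cube([66, 350, 87]);


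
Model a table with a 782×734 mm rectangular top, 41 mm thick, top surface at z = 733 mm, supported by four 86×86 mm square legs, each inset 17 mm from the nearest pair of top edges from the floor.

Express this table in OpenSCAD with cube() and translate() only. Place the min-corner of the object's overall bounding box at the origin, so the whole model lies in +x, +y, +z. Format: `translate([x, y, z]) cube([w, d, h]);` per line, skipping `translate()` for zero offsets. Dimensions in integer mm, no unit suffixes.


// leg_h = 733 - 41 = 692
translate([0, 0, 692]) cube([782, 734, 41]);
translate([17, 17, 0]) cube([86, 86, 692]);
translate([679, 17, 0]) cube([86, 86, 692]);
translate([17, 631, 0]) cube([86, 86, 692]);
translate([679, 631, 0]) cube([86, 86, 692]);


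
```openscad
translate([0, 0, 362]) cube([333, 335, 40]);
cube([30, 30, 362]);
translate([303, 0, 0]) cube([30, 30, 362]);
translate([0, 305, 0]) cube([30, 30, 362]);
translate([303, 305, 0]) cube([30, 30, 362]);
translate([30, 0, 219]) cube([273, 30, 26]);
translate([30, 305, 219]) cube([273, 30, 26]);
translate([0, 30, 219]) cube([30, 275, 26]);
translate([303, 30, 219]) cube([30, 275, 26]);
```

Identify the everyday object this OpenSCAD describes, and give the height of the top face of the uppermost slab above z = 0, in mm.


A stool. The seat height is 402 mm.

A 333×335×40 slab at z = 362 on four corner posts — a stool. The seat top is 362 + 40 = 402 mm.


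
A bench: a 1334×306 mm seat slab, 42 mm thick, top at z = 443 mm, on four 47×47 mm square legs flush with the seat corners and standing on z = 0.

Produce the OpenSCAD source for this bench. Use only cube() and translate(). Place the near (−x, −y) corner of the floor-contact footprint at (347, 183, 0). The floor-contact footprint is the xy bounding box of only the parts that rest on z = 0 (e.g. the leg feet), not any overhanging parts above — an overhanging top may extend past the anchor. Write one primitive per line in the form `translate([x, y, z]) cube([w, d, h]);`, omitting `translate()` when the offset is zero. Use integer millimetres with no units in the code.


translate([347, 183, 401]) cube([1334, 306, 42]);
translate([347, 183, 0]) cube([47, 47, 401]);
translate([347, 442, 0]) cube([47, 47, 401]);
translate([1634, 183, 0]) cube([47, 47, 401]);
translate([1634, 442, 0]) cube([47, 47, 401]);


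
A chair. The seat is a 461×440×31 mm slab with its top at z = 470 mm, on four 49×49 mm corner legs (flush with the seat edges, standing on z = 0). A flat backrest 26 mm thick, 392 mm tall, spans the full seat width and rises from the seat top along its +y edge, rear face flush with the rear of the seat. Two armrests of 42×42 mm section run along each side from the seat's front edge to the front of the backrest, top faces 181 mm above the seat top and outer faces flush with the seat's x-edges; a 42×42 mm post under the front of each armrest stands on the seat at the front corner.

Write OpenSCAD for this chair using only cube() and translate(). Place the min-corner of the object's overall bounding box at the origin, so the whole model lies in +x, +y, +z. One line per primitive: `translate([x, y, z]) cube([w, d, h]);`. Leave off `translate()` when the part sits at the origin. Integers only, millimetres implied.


// leg_h = 470 - 31 = 439
// arm post h = 181 - 42 = 139
translate([0, 0, 439]) cube([461, 440, 31]);
cube([49, 49, 439]);
translate([412, 0, 0]) cube([49, 49, 439]);
translate([0, 391, 0]) cube([49, 49, 439]);
translate([412, 391, 0]) cube([49, 49, 439]);
translate([0, 414, 470]) cube([461, 26, 392]);
translate([0, 0, 609]) cube([42, 414, 42]);
translate([419, 0, 609]) cube([42, 414, 42]);
translate([0, 0, 470]) cube([42, 42, 139]);
translate([419, 0, 470]) cube([42, 42, 139]);


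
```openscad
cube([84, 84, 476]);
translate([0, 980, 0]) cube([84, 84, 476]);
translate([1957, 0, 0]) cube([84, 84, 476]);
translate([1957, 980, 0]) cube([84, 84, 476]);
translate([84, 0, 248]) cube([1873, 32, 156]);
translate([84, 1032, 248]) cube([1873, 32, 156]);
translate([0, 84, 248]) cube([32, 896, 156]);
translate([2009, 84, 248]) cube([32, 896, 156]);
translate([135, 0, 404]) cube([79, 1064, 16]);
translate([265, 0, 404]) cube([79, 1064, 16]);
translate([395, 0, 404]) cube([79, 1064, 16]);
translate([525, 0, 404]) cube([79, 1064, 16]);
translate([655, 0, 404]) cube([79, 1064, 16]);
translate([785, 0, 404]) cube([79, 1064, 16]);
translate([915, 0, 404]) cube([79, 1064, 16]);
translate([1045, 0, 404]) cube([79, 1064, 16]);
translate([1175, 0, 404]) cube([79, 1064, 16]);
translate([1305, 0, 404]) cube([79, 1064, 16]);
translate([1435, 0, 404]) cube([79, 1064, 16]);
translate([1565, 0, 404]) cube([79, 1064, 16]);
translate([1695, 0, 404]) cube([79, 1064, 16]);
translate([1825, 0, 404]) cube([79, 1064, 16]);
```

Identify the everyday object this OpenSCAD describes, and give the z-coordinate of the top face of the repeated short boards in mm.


A bed frame. The slat-top height is 420 mm.

Four posts, four rails, and a row of slats — a bed frame. Slats sit on the rails at z = 248 + 156 = 404; with slat thickness 16, the top is 420 mm.


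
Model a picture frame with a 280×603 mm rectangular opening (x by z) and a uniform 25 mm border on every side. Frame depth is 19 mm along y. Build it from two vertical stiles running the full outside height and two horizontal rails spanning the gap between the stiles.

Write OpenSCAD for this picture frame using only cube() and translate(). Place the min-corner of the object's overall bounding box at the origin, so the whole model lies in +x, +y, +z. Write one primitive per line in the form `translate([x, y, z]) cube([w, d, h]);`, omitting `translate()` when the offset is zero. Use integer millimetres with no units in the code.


cube([25, 19, 653]);
translate([305, 0, 0]) cube([25, 19, 653]);
translate([25, 0, 0]) cube([280, 19, 25]);
translate([25, 0, 628]) cube([280, 19, 25]);


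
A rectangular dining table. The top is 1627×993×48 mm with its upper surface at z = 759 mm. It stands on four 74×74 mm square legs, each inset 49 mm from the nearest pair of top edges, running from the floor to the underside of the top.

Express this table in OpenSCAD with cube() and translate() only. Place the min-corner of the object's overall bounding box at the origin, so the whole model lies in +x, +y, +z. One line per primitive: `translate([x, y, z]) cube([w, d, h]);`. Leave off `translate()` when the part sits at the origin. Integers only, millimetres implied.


translate([0, 0, 711]) cube([1627, 993, 48]);
translate([49, 49, 0]) cube([74, 74, 711]);
translate([1504, 49, 0]) cube([74, 74, 711]);
translate([49, 870, 0]) cube([74, 74, 711]);
translate([1504, 870, 0]) cube([74, 74, 711]);


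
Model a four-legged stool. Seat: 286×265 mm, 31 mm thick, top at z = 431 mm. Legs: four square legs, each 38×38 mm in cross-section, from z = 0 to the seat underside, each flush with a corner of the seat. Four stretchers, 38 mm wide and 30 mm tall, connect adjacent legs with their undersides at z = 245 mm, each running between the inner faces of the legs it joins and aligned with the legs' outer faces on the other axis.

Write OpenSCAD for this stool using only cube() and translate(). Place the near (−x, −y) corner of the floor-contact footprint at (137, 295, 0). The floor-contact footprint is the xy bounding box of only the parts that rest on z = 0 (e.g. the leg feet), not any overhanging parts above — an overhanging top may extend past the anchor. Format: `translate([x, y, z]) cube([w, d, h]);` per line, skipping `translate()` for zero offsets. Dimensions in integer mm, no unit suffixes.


translate([137, 295, 400]) cube([286, 265, 31]);
translate([137, 295, 0]) cube([38, 38, 400]);
translate([385, 295, 0]) cube([38, 38, 400]);
translate([137, 522, 0]) cube([38, 38, 400]);
translate([385, 522, 0]) cube([38, 38, 400]);
translate([175, 295, 245]) cube([210, 38, 30]);
translate([175, 522, 245]) cube([210, 38, 30]);
translate([137, 333, 245]) cube([38, 189, 30]);
translate([385, 333, 245]) cube([38, 189, 30]);


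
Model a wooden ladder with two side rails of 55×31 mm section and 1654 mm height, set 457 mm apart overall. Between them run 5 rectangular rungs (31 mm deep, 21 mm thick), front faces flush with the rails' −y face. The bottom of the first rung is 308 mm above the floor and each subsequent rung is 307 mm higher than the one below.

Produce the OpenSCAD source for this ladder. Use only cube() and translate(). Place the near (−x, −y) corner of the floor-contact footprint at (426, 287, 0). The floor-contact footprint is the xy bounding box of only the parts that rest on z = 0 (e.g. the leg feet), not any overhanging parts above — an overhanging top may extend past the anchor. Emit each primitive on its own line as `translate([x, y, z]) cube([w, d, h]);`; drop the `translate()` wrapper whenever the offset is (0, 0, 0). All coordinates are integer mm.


// rung span = 457 - 2*55 = 347
// rung[k] z = 308 + k*307
translate([426, 287, 0]) cube([55, 31, 1654]);
translate([828, 287, 0]) cube([55, 31, 1654]);
translate([481, 287, 308]) cube([347, 31, 21]);
translate([481, 287, 615]) cube([347, 31, 21]);
translate([481, 287, 922]) cube([347, 31, 21]);
translate([481, 287, 1229]) cube([347, 31, 21]);
translate([481, 287, 1536]) cube([347, 31, 21]);


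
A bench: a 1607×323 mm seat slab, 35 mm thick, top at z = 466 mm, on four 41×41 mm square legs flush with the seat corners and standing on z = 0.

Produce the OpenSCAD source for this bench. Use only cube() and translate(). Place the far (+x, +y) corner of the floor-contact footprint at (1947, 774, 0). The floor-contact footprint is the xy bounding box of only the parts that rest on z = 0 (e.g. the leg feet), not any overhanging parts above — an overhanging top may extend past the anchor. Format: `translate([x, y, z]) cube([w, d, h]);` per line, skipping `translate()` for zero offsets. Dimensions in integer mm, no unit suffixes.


// leg_h = 466 − 35 = 431
translate([340, 451, 431]) cube([1607, 323, 35]);
translate([340, 451, 0]) cube([41, 41, 431]);
translate([340, 733, 0]) cube([41, 41, 431]);
translate([1906, 451, 0]) cube([41, 41, 431]);
translate([1906, 733, 0]) cube([41, 41, 431]);


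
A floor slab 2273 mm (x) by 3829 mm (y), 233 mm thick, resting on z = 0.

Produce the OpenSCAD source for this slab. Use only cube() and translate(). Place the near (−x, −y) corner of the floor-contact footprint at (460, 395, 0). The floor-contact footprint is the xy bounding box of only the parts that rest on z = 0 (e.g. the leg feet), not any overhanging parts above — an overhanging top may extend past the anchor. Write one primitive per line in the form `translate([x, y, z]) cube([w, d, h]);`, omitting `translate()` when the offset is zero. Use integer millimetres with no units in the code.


translate([460, 395, 0]) cube([2273, 3829, 233]);


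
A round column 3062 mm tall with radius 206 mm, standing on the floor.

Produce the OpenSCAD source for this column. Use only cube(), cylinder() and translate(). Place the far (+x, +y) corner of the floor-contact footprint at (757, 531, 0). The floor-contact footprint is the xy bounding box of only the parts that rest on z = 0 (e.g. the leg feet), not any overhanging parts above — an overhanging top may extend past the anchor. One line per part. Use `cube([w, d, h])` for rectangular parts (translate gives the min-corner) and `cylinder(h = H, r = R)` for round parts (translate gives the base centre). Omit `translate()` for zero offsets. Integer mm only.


translate([551, 325, 0]) cylinder(h = 3062, r = 206);


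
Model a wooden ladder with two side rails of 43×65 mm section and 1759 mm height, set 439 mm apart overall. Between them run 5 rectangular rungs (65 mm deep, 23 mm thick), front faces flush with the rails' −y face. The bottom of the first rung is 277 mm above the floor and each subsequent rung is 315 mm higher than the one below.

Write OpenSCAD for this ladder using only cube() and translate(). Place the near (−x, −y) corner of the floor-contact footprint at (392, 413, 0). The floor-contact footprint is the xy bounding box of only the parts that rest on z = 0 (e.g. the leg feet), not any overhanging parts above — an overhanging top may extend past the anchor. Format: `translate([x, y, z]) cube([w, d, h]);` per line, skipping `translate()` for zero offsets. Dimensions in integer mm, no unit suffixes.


translate([392, 413, 0]) cube([43, 65, 1759]);
translate([788, 413, 0]) cube([43, 65, 1759]);
translate([435, 413, 277]) cube([353, 65, 23]);
translate([435, 413, 592]) cube([353, 65, 23]);
translate([435, 413, 907]) cube([353, 65, 23]);
translate([435, 413, 1222]) cube([353, 65, 23]);
translate([435, 413, 1537]) cube([353, 65, 23]);


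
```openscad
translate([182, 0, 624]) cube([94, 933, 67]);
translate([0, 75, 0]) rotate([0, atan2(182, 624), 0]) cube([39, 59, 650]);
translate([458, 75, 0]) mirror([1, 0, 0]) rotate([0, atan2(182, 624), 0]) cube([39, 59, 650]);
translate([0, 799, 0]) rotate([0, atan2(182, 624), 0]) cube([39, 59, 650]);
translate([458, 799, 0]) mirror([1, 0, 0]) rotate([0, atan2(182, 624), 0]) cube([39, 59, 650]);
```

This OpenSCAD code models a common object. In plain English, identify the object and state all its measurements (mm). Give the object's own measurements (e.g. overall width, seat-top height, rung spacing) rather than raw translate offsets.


A sawhorse. A 94×933×67 mm beam (x, y, z) sits on two A-frame leg pairs. Each pair is two raked legs of 39×59 mm section (59 mm along y) splaying symmetrically in x. Each leg rises 624 mm vertically over 182 mm of horizontal reach and is 650 mm long along its own axis. Every leg's outer bottom edge rests on the floor and its outer top edge meets a bottom edge of the beam — the left legs (tilting toward +x) meet the beam's −x bottom edge, the right legs (their mirror images, tilting toward −x) meet its +x bottom edge — so the leg tops tuck under the beam, the beam's underside is 624 mm above the floor, and the feet are 458 mm apart outside-to-outside with the beam centred between them. The two leg pairs are set in 75 mm from either end of the beam.


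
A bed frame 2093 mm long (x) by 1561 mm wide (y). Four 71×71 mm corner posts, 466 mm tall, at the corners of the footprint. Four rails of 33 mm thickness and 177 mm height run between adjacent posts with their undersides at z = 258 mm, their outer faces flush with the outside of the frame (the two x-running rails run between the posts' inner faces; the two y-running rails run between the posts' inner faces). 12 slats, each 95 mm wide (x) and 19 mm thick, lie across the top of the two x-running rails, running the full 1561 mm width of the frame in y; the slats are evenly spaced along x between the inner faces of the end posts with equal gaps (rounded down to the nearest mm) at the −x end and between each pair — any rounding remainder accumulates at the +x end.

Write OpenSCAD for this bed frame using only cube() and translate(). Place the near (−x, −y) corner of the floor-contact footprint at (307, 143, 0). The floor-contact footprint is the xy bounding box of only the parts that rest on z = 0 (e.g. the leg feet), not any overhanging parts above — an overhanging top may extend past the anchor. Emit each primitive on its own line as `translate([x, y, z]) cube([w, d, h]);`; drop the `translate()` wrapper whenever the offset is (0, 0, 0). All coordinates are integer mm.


translate([307, 143, 0]) cube([71, 71, 466]);
translate([307, 1633, 0]) cube([71, 71, 466]);
translate([2329, 143, 0]) cube([71, 71, 466]);
translate([2329, 1633, 0]) cube([71, 71, 466]);
translate([378, 143, 258]) cube([1951, 33, 177]);
translate([378, 1671, 258]) cube([1951, 33, 177]);
translate([307, 214, 258]) cube([33, 1419, 177]);
translate([2367, 214, 258]) cube([33, 1419, 177]);
translate([440, 143, 435]) cube([95, 1561, 19]);
translate([597, 143, 435]) cube([95, 1561, 19]);
translate([754, 143, 435]) cube([95, 1561, 19]);
translate([911, 143, 435]) cube([95, 1561, 19]);
translate([1068, 143, 435]) cube([95, 1561, 19]);
translate([1225, 143, 435]) cube([95, 1561, 19]);
translate([1382, 143, 435]) cube([95, 1561, 19]);
translate([1539, 143, 435]) cube([95, 1561, 19]);
translate([1696, 143, 435]) cube([95, 1561, 19]);
translate([1853, 143, 435]) cube([95, 1561, 19]);
translate([2010, 143, 435]) cube([95, 1561, 19]);
translate([2167, 143, 435]) cube([95, 1561, 19]);


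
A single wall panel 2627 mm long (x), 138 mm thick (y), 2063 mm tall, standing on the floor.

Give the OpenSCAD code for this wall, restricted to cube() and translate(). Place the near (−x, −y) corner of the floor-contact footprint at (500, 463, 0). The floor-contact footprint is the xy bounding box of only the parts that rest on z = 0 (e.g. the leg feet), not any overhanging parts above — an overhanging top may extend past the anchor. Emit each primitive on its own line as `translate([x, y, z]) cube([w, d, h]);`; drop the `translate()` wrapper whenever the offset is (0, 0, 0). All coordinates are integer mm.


translate([500, 463, 0]) cube([2627, 138, 2063]);


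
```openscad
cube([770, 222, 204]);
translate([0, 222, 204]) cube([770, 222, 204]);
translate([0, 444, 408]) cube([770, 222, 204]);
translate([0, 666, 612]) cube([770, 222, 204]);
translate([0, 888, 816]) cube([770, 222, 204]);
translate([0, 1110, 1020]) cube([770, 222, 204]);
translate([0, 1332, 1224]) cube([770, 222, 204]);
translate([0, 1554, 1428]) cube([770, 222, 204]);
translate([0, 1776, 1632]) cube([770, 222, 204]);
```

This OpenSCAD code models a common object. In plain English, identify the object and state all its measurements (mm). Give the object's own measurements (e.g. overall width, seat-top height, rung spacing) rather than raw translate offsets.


A straight staircase of 9 solid steps. Each step is 770 mm wide (x), 222 mm deep (y, the going) and 204 mm tall (the rise). The first step rests on the floor; each subsequent step sits one going further in +y and one rise higher in +z, directly behind and above the previous step with no overlap.


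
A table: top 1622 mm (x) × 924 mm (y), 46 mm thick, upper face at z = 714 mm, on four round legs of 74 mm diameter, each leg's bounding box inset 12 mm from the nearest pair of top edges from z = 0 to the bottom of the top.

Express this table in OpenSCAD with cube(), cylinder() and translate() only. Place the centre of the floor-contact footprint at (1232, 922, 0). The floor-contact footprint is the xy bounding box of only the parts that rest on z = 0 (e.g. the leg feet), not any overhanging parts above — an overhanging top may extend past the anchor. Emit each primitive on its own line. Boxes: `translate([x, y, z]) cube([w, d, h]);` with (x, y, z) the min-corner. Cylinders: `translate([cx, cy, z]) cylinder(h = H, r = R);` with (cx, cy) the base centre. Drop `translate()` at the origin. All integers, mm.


translate([421, 460, 668]) cube([1622, 924, 46]);
translate([470, 509, 0]) cylinder(h = 668, r = 37);
translate([1994, 509, 0]) cylinder(h = 668, r = 37);
translate([470, 1335, 0]) cylinder(h = 668, r = 37);
translate([1994, 1335, 0]) cylinder(h = 668, r = 37);


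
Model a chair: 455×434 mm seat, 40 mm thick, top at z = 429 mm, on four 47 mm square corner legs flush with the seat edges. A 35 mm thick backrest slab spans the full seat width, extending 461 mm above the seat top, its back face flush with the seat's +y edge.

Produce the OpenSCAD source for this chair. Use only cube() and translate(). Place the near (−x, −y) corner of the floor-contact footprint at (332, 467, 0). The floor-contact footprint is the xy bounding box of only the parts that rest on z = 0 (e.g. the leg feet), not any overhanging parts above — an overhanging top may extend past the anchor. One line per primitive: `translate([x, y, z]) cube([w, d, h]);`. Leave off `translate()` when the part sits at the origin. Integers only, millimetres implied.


translate([332, 467, 389]) cube([455, 434, 40]);
translate([332, 467, 0]) cube([47, 47, 389]);
translate([740, 467, 0]) cube([47, 47, 389]);
translate([332, 854, 0]) cube([47, 47, 389]);
translate([740, 854, 0]) cube([47, 47, 389]);
translate([332, 866, 429]) cube([455, 35, 461]);


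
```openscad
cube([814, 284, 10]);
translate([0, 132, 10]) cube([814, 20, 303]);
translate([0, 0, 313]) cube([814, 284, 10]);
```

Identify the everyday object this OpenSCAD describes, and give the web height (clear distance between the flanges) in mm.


An I-beam. The web height is 303 mm.

Two wide flanges with a thin centred web — an I-beam. Overall 323 mm minus two 10 mm flanges gives a web of 323 − 2·10 = 303 mm.


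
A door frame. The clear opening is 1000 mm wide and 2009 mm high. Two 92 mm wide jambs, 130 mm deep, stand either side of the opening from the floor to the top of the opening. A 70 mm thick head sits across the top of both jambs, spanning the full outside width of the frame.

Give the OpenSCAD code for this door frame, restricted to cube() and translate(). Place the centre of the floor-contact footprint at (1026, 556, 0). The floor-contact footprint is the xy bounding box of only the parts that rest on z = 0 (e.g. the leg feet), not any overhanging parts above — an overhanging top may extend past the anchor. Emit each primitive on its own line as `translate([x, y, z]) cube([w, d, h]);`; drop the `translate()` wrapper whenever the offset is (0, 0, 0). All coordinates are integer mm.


translate([434, 491, 0]) cube([92, 130, 2009]);
translate([1526, 491, 0]) cube([92, 130, 2009]);
translate([434, 491, 2009]) cube([1184, 130, 70]);


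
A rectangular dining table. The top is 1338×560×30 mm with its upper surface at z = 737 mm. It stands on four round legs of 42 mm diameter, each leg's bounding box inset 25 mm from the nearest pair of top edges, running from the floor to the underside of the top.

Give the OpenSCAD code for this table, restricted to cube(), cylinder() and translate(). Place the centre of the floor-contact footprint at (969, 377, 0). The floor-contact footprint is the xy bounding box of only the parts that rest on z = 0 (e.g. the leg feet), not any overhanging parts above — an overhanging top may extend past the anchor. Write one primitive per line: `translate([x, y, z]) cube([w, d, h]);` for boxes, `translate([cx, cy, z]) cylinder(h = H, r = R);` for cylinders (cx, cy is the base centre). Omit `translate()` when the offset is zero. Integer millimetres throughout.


translate([300, 97, 707]) cube([1338, 560, 30]);
translate([346, 143, 0]) cylinder(h = 707, r = 21);
translate([1592, 143, 0]) cylinder(h = 707, r = 21);
translate([346, 611, 0]) cylinder(h = 707, r = 21);
translate([1592, 611, 0]) cylinder(h = 707, r = 21);


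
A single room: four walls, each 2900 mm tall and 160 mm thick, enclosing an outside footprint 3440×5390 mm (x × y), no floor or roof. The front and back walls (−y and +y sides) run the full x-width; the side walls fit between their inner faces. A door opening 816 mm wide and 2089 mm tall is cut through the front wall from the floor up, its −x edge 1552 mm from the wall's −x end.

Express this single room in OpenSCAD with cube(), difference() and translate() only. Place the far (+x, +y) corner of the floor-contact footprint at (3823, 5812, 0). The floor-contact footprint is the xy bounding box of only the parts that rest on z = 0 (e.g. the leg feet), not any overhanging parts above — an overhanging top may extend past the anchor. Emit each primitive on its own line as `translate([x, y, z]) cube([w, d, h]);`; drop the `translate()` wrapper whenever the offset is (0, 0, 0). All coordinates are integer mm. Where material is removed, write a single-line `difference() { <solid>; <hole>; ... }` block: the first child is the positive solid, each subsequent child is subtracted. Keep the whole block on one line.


difference() { translate([383, 422, 0]) cube([3440, 160, 2900]); translate([1935, 422, 0]) cube([816, 160, 2089]); }
translate([383, 5652, 0]) cube([3440, 160, 2900]);
translate([383, 582, 0]) cube([160, 5070, 2900]);
translate([3663, 582, 0]) cube([160, 5070, 2900]);


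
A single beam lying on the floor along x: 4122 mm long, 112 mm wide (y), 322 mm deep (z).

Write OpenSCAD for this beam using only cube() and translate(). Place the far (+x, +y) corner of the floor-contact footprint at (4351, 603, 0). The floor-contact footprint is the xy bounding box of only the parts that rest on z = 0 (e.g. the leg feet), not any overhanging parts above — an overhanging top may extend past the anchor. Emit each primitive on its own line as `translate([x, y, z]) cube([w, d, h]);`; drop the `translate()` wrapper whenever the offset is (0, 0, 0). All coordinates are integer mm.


translate([229, 491, 0]) cube([4122, 112, 322]);


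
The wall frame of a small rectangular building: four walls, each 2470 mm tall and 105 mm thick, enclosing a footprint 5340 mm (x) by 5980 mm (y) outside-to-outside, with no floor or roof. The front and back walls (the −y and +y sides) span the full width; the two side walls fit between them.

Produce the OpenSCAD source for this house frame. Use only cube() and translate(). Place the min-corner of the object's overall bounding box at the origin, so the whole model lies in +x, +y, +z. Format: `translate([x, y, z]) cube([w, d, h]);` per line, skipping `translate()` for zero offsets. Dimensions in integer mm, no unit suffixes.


cube([5340, 105, 2470]);
translate([0, 5875, 0]) cube([5340, 105, 2470]);
translate([0, 105, 0]) cube([105, 5770, 2470]);
translate([5235, 105, 0]) cube([105, 5770, 2470]);


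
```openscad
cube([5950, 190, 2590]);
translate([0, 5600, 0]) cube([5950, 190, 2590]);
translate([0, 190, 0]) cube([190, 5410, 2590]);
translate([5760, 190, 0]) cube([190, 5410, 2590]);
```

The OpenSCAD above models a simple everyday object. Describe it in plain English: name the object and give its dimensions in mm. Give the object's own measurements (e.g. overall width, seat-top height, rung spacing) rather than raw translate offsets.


The wall frame of a small rectangular building: four walls, each 2590 mm tall and 190 mm thick, enclosing a footprint 5950 mm (x) by 5790 mm (y) outside-to-outside, with no floor or roof. The front and back walls (the −y and +y sides) span the full width; the two side walls fit between them.


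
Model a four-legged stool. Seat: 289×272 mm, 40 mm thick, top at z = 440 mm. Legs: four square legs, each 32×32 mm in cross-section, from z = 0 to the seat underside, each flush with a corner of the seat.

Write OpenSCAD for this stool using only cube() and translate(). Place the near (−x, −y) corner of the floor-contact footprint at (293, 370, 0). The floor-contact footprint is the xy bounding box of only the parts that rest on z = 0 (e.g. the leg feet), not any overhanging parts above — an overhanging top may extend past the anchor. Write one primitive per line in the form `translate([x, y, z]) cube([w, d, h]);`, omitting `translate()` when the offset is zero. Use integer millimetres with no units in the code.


translate([293, 370, 400]) cube([289, 272, 40]);
translate([293, 370, 0]) cube([32, 32, 400]);
translate([550, 370, 0]) cube([32, 32, 400]);
translate([293, 610, 0]) cube([32, 32, 400]);
translate([550, 610, 0]) cube([32, 32, 400]);


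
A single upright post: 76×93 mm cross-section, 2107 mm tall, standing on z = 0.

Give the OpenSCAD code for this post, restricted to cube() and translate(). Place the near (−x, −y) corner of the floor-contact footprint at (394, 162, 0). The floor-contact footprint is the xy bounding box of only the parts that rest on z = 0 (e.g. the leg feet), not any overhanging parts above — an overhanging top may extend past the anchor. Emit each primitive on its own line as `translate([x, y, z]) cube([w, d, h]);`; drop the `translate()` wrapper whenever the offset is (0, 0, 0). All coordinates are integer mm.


translate([394, 162, 0]) cube([76, 93, 2107]);


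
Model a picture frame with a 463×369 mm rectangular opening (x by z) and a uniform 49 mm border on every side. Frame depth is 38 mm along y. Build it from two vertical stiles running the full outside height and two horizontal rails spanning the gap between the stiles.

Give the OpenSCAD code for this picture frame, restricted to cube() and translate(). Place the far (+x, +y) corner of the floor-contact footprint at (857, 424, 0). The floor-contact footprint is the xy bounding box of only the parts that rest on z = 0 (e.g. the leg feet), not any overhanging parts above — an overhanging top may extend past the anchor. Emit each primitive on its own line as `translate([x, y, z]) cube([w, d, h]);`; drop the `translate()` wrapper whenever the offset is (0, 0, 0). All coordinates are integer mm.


translate([296, 386, 0]) cube([49, 38, 467]);
translate([808, 386, 0]) cube([49, 38, 467]);
translate([345, 386, 0]) cube([463, 38, 49]);
translate([345, 386, 418]) cube([463, 38, 49]);


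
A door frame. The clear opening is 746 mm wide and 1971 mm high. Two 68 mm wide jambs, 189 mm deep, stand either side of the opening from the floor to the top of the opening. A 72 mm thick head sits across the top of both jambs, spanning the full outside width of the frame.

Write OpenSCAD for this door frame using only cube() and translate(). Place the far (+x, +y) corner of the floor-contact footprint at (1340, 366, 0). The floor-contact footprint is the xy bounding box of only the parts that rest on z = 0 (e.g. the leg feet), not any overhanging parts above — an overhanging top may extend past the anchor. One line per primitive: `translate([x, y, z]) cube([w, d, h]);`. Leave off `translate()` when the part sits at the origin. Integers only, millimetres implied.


translate([458, 177, 0]) cube([68, 189, 1971]);
translate([1272, 177, 0]) cube([68, 189, 1971]);
translate([458, 177, 1971]) cube([882, 189, 72]);


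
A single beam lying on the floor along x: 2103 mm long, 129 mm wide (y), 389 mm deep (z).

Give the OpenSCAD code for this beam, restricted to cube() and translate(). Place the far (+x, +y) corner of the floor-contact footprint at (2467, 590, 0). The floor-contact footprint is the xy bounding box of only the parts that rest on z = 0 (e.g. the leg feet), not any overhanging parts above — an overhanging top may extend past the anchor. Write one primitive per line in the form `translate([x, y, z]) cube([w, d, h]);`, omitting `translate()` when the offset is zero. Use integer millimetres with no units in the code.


translate([364, 461, 0]) cube([2103, 129, 389]);


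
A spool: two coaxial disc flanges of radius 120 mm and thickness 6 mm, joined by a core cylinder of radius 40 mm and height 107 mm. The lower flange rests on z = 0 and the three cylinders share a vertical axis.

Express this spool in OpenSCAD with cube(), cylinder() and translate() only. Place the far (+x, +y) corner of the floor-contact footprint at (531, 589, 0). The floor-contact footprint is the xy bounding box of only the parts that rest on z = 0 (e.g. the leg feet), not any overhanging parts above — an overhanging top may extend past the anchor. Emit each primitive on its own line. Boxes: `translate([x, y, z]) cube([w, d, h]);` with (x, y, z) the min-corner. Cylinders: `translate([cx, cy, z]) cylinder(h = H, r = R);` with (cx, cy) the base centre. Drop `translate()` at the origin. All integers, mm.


translate([411, 469, 0]) cylinder(h = 6, r = 120);
translate([411, 469, 6]) cylinder(h = 107, r = 40);
translate([411, 469, 113]) cylinder(h = 6, r = 120);


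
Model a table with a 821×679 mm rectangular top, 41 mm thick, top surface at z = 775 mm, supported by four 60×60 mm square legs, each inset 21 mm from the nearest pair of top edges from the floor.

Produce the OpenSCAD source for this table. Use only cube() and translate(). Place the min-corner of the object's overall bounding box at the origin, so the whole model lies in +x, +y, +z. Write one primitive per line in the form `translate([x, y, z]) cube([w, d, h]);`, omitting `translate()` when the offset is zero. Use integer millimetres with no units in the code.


// leg_h = 775 - 41 = 734
translate([0, 0, 734]) cube([821, 679, 41]);
translate([21, 21, 0]) cube([60, 60, 734]);
translate([740, 21, 0]) cube([60, 60, 734]);
translate([21, 598, 0]) cube([60, 60, 734]);
translate([740, 598, 0]) cube([60, 60, 734]);


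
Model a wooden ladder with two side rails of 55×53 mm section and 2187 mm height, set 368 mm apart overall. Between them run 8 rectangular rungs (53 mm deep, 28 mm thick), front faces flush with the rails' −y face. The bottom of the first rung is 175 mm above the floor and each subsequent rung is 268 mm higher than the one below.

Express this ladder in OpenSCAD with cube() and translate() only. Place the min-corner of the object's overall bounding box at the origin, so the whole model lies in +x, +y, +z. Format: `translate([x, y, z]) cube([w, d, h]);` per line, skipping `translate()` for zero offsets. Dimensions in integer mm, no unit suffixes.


cube([55, 53, 2187]);
translate([313, 0, 0]) cube([55, 53, 2187]);
translate([55, 0, 175]) cube([258, 53, 28]);
translate([55, 0, 443]) cube([258, 53, 28]);
translate([55, 0, 711]) cube([258, 53, 28]);
translate([55, 0, 979]) cube([258, 53, 28]);
translate([55, 0, 1247]) cube([258, 53, 28]);
translate([55, 0, 1515]) cube([258, 53, 28]);
translate([55, 0, 1783]) cube([258, 53, 28]);
translate([55, 0, 2051]) cube([258, 53, 28]);


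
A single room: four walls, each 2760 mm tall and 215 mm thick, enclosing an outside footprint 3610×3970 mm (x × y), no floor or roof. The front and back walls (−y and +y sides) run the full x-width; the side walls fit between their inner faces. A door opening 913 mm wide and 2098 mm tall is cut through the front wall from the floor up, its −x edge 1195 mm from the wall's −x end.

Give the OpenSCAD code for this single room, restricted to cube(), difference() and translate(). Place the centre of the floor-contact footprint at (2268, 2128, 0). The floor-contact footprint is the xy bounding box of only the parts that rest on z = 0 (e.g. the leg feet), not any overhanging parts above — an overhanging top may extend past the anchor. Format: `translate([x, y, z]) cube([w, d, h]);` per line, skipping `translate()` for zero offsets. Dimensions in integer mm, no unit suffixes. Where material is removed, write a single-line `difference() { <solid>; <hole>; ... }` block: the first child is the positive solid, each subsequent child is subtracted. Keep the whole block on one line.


difference() { translate([463, 143, 0]) cube([3610, 215, 2760]); translate([1658, 143, 0]) cube([913, 215, 2098]); }
translate([463, 3898, 0]) cube([3610, 215, 2760]);
translate([463, 358, 0]) cube([215, 3540, 2760]);
translate([3858, 358, 0]) cube([215, 3540, 2760]);


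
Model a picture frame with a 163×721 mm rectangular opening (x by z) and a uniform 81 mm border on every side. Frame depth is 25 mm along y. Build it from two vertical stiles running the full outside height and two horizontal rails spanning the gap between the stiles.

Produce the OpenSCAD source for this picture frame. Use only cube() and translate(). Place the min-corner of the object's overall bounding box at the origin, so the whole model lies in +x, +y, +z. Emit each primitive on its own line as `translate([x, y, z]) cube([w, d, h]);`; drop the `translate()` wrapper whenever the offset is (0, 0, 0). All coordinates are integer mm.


cube([81, 25, 883]);
translate([244, 0, 0]) cube([81, 25, 883]);
translate([81, 0, 0]) cube([163, 25, 81]);
translate([81, 0, 802]) cube([163, 25, 81]);


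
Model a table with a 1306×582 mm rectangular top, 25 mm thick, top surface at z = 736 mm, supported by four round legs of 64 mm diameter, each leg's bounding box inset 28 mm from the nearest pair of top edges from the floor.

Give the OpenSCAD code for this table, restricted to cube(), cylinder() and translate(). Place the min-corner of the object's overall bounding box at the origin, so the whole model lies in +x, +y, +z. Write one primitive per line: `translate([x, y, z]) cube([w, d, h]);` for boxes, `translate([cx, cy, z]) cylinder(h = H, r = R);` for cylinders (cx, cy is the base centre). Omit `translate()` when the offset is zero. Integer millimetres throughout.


translate([0, 0, 711]) cube([1306, 582, 25]);
translate([60, 60, 0]) cylinder(h = 711, r = 32);
translate([1246, 60, 0]) cylinder(h = 711, r = 32);
translate([60, 522, 0]) cylinder(h = 711, r = 32);
translate([1246, 522, 0]) cylinder(h = 711, r = 32);
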